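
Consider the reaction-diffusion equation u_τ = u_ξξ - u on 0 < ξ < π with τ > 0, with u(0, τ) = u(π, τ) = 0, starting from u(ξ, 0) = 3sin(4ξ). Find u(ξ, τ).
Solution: Substitute u = exp(-τ)w, i.e. w = exp(τ)u.
By the product rule, u_τ = exp(-τ)(w_τ - w), u_ξξ = exp(-τ)w_ξξ.
Substituting into the PDE and dividing by exp(-τ): w_τ - w = w_ξξ - w.
The lower-order terms cancel, leaving the standard heat equation w_τ = w_ξξ.
Initial data for w: w(ξ,0) = u(ξ,0) = 3sin(4ξ). The boundary conditions carry over: w(0,τ) = w(π,τ) = 0.
Solve for w:
  Using separation of variables w = X(ξ)T(τ):
  Eigenfunctions: sin(nξ), n = 1, 2, 3, ...
  General solution: w(ξ, τ) = Σ c_n sin(nξ) exp(-n² τ)
  Matching w(ξ,0) = 3sin(4ξ) term by term: c_4=3.
Hence w(ξ,τ) = 3exp(-16τ)sin(4ξ).
Transform back: u(ξ,τ) = exp(-τ)w(ξ,τ).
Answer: u(ξ, τ) = 3exp(-17τ)sin(4ξ)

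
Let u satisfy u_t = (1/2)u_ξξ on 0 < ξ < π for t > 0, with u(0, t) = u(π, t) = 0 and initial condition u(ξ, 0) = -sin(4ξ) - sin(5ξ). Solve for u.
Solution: Using separation of variables u = X(ξ)T(t):
Eigenfunctions: sin(nξ), n = 1, 2, 3, ...
General solution: u(ξ, t) = Σ c_n sin(nξ) exp(-n² t/2)
Matching u(ξ,0) = -sin(4ξ) - sin(5ξ) term by term: c_4=-1, c_5=-1.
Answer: u(ξ, t) = -exp(-8t)sin(4ξ) - exp(-25t/2)sin(5ξ)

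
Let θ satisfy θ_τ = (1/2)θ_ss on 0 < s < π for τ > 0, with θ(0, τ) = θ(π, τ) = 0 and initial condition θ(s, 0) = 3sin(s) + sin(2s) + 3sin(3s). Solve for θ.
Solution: Using separation of variables θ = X(s)G(τ):
Eigenfunctions: sin(ns), n = 1, 2, 3, ...
General solution: θ(s, τ) = Σ c_n sin(ns) exp(-n² τ/2)
Matching θ(s,0) = 3sin(s) + sin(2s) + 3sin(3s) term by term: c_1=3, c_2=1, c_3=3.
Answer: θ(s, τ) = exp(-2τ)sin(2s) + 3exp(-τ/2)sin(s) + 3exp(-9τ/2)sin(3s)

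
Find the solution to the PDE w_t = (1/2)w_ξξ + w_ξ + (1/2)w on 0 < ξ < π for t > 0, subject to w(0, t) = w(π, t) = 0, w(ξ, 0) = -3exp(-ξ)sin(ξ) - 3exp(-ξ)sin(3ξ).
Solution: Substitute w = exp(-ξ)u.
Then w_ξ = exp(-ξ)(u_ξ - u), w_ξξ = exp(-ξ)(u_ξξ - 2u_ξ + u), w_t = exp(-ξ)u_t; substituting and dividing by exp(-ξ), the lower-order terms cancel: u_t = (1/2)u_ξξ (standard heat equation).
Data for u: u(ξ,0) = exp(ξ)w(ξ,0) = -3sin(ξ) - 3sin(3ξ). The boundary conditions carry over: u(0,t) = u(π,t) = 0.
Separating variables: u = Σ c_n exp(-n²t/2) sin(nξ). From u(ξ,0) = -3sin(ξ) - 3sin(3ξ): c_1=-3, c_3=-3.
So u(ξ,t) = -3exp(-t/2)sin(ξ) - 3exp(-9t/2)sin(3ξ), and w(ξ,t) = exp(-ξ)u(ξ,t).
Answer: w(ξ, t) = -3exp(-t/2)exp(-ξ)sin(ξ) - 3exp(-9t/2)exp(-ξ)sin(3ξ)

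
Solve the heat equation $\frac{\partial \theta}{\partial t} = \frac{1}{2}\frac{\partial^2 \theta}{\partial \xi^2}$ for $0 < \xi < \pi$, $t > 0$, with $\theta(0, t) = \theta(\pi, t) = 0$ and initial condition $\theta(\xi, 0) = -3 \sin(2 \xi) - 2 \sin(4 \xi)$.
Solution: Separating variables: $\theta = \sum c_n e^{-n^2t/2} \sin(n\xi)$. From $\theta(\xi,0) = -3 \sin(2 \xi) - 2 \sin(4 \xi)$: $c_2=-3, c_4=-2$.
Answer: $\theta(\xi, t) = -3 e^{-2 t} \sin(2 \xi) - 2 e^{-8 t} \sin(4 \xi)$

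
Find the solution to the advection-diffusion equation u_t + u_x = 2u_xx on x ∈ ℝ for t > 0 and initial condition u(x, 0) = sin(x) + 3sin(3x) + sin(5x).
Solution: Moving frame: η = x - t, σ = t, u = w(η,σ), so u_t = w_σ - w_η and u_xx = w_ηη.
Hence u_t + u_x = w_σ and the PDE becomes the heat equation w_σ = 2w_ηη on η ∈ ℝ.
Initial data: w(η,0) = u(η,0) = sin(η) + 3sin(3η) + sin(5η). Each mode sin(nη) decays as exp(-2n²σ) on ℝ, so w(η,σ) = Σ c_n exp(-2n²σ) sin(nη) with c_1=1, c_3=3, c_5=1: w(η,σ) = exp(-2σ)sin(η) + 3exp(-18σ)sin(3η) + exp(-50σ)sin(5η).
Substituting back: u(x,t) = w(x - t, t).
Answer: u(x, t) = -exp(-2t)sin(t - x) - 3exp(-18t)sin(3t - 3x) - exp(-50t)sin(5t - 5x)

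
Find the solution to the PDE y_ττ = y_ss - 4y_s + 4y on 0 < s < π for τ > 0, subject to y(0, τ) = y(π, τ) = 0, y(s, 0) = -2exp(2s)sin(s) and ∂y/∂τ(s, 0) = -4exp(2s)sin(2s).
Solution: Substitute y = exp(2s)u.
Then y_s = exp(2s)(u_s + 2u), y_ss = exp(2s)(u_ss + 4u_s + 4u), y_ττ = exp(2s)u_ττ; substituting and dividing by exp(2s), the lower-order terms cancel: u_ττ = u_ss (standard wave equation).
Data for u: u(s,0) = exp(-2s)y(s,0) = -2sin(s); u_τ(s,0) = exp(-2s)y_τ(s,0) = -4sin(2s). The boundary conditions carry over: u(0,τ) = u(π,τ) = 0.
Separating variables: u = Σ [A_n cos(ω_n τ) + B_n sin(ω_n τ)] sin(ns), ω_n = n. From ICs (B_n = velocity coefficient / ω_n): A_1=-2, B_2=-2.
So u(s,τ) = -2sin(s)cos(τ) - 2sin(2s)sin(2τ), and y(s,τ) = exp(2s)u(s,τ).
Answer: y(s, τ) = -2exp(2s)sin(s)cos(τ) - 2exp(2s)sin(2s)sin(2τ)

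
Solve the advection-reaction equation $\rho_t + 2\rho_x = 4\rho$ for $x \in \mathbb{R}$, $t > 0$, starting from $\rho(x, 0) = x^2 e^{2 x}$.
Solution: Substitute $\rho = e^{2x}u$, i.e. $u = e^{-2x}\rho$.
By the product rule, $\rho_x = e^{2x}(u_x + 2u)$, $\rho_t = e^{2x}u_t$.
Substituting into the PDE and dividing by $e^{2x}$: $u_t + 2(u_x + 2u) = 4u$.
The lower-order terms cancel, leaving the standard advection equation $u_t + 2u_x = 0$.
Initial data for $u$: $u(x,0) = e^{-2x}\rho(x,0) = x^2$.
Solve for $u$:
  By method of characteristics (waves move right with speed 2):
  Along characteristics $x - 2t =$ const, $u$ is constant, so $u(x,t) = f(x - 2t)$ with $f = u( \cdot , 0)$.
Hence $u(x,t) = 4 t^2 - 4 t x + x^2$.
Transform back: $\rho(x,t) = e^{2x}u(x,t)$.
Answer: $\rho(x, t) = 4 t^2 e^{2 x} - 4 t x e^{2 x} + x^2 e^{2 x}$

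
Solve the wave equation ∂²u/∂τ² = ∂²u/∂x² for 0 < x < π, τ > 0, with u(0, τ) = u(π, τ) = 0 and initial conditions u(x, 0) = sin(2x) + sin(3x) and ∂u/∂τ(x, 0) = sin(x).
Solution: Separating variables: u = Σ [A_n cos(ω_n τ) + B_n sin(ω_n τ)] sin(nx), ω_n = n. From ICs (B_n = velocity coefficient / ω_n): A_2=1, A_3=1, B_1=1.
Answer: u(x, τ) = sin(x)sin(τ) + sin(2x)cos(2τ) + sin(3x)cos(3τ)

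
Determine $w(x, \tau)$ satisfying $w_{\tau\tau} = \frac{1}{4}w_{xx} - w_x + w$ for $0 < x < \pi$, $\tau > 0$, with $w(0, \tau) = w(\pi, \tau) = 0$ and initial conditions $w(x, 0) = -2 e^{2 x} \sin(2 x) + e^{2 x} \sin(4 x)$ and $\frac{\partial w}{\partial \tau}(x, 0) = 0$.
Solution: Substitute $w = e^{2x}u$, i.e. $u = e^{-2x}w$.
By the product rule, $w_x = e^{2x}(u_x + 2u)$, $w_{xx} = e^{2x}(u_{xx} + 4u_x + 4u)$, $w_{\tau\tau} = e^{2x}u_{\tau\tau}$.
Substituting into the PDE and dividing by $e^{2x}$: $u_{\tau\tau} = \frac{1}{4}(u_{xx} + 4u_x + 4u) - (u_x + 2u) + u$.
The lower-order terms cancel, leaving the standard wave equation $u_{\tau\tau} = \frac{1}{4}u_{xx}$.
Initial data for $u$: $u(x,0) = e^{-2x}w(x,0) = -2 \sin(2 x) + \sin(4 x)$; $u_{\tau}(x,0) = e^{-2x}w_{\tau}(x,0) = 0$. The boundary conditions carry over: $u(0,\tau) = u(\pi,\tau) = 0$.
Solve for $u$:
  Using separation of variables $u = X(x)T(\tau)$:
  Eigenfunctions: $\sin(nx)$, $n = 1, 2, 3, \ldots$
  General solution: $u(x, \tau) = \sum [A_n \cos(n \tau/2) + B_n \sin(n \tau/2)] \sin(nx)$
  From $u(x,0) = -2 \sin(2 x) + \sin(4 x)$: $A_2=-2, A_4=1$. From $u_{\tau}(x,0) = 0$: all $B_n = 0$.
Hence $u(x,\tau) = -2 \sin(2 x) \cos(\tau) + \sin(4 x) \cos(2 \tau)$.
Transform back: $w(x,\tau) = e^{2x}u(x,\tau)$.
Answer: $w(x, \tau) = -2 e^{2 x} \sin(2 x) \cos(\tau) + e^{2 x} \sin(4 x) \cos(2 \tau)$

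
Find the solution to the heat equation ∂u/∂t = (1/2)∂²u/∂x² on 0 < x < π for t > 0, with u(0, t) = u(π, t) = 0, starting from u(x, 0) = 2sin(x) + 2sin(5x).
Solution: Separating variables: u = Σ c_n exp(-n²t/2) sin(nx). From u(x,0) = 2sin(x) + 2sin(5x): c_1=2, c_5=2.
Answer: u(x, t) = 2exp(-t/2)sin(x) + 2exp(-25t/2)sin(5x)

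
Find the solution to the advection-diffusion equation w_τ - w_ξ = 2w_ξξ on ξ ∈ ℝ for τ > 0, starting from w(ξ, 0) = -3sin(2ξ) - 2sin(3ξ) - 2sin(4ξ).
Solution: Change to a moving frame: let η = ξ + τ, σ = τ and write w(ξ,τ) = u(η,σ).
By the chain rule w_τ = u_σ + u_η, w_ξ = u_η, w_ξξ = u_ηη.
Then w_τ - w_ξ = u_σ: the advection term cancels and the PDE becomes the heat equation u_σ = 2u_ηη on η ∈ ℝ.
Initial data: u(η,0) = w(η,0) = -3sin(2η) - 2sin(3η) - 2sin(4η).
On η ∈ ℝ each mode satisfies (sin(nη))″ = -n² sin(nη), so exp(-2n²σ) sin(nη) solves the heat equation; by superposition u(η,σ) = Σ c_n exp(-2n²σ) sin(nη).
Reading off the coefficients: c_2=-3, c_3=-2, c_4=-2, so u(η,σ) = -3exp(-8σ)sin(2η) - 2exp(-18σ)sin(3η) - 2exp(-32σ)sin(4η).
Substituting back η = ξ + τ, σ = τ: w(ξ,τ) = u(ξ + τ, τ).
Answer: w(ξ, τ) = -3exp(-8τ)sin(2ξ + 2τ) - 2exp(-18τ)sin(3ξ + 3τ) - 2exp(-32τ)sin(4ξ + 4τ)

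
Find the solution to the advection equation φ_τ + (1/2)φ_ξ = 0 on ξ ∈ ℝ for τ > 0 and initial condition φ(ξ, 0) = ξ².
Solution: By method of characteristics (waves move right with speed 1/2):
Along characteristics ξ - (1/2)τ = const, φ is constant, so φ(ξ,τ) = f(ξ - (1/2)τ) with f = φ(·, 0).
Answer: φ(ξ, τ) = ξ² - ξτ + (1/4)τ²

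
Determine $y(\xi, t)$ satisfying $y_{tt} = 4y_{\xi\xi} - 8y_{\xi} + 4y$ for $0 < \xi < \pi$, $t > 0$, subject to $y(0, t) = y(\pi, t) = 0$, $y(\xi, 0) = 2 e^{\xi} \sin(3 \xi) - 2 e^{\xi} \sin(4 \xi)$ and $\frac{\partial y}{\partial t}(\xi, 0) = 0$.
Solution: Substitute $y = e^{\xi}u$, i.e. $u = e^{-\xi}y$.
By the product rule, $y_{\xi} = e^{\xi}(u_{\xi} + u)$, $y_{\xi\xi} = e^{\xi}(u_{\xi\xi} + 2u_{\xi} + u)$, $y_{tt} = e^{\xi}u_{tt}$.
Substituting into the PDE and dividing by $e^{\xi}$: $u_{tt} = 4(u_{\xi\xi} + 2u_{\xi} + u) - 8(u_{\xi} + u) + 4u$.
The lower-order terms cancel, leaving the standard wave equation $u_{tt} = 4u_{\xi\xi}$.
Initial data for $u$: $u(\xi,0) = e^{-\xi}y(\xi,0) = 2 \sin(3 \xi) - 2 \sin(4 \xi)$; $u_t(\xi,0) = e^{-\xi}y_t(\xi,0) = 0$. The boundary conditions carry over: $u(0,t) = u(\pi,t) = 0$.
Solve for $u$:
  Using separation of variables $u = X(\xi)T(t)$:
  Eigenfunctions: $\sin(n\xi)$, $n = 1, 2, 3, \ldots$
  General solution: $u(\xi, t) = \sum [A_n \cos(2n t) + B_n \sin(2n t)] \sin(n\xi)$
  From $u(\xi,0) = 2 \sin(3 \xi) - 2 \sin(4 \xi)$: $A_3=2, A_4=-2$. From $u_t(\xi,0) = 0$: all $B_n = 0$.
Hence $u(\xi,t) = 2 \sin(3 \xi) \cos(6 t) - 2 \sin(4 \xi) \cos(8 t)$.
Transform back: $y(\xi,t) = e^{\xi}u(\xi,t)$.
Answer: $y(\xi, t) = 2 e^{\xi} \sin(3 \xi) \cos(6 t) - 2 e^{\xi} \sin(4 \xi) \cos(8 t)$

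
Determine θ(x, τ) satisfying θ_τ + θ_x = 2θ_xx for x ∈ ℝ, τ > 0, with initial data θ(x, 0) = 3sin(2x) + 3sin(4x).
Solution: Change to a moving frame: let η = x - τ, σ = τ and write θ(x,τ) = u(η,σ).
By the chain rule θ_τ = u_σ - u_η, θ_x = u_η, θ_xx = u_ηη.
Then θ_τ + θ_x = u_σ: the advection term cancels and the PDE becomes the heat equation u_σ = 2u_ηη on η ∈ ℝ.
Initial data: u(η,0) = θ(η,0) = 3sin(2η) + 3sin(4η).
On η ∈ ℝ each mode satisfies (sin(nη))″ = -n² sin(nη), so exp(-2n²σ) sin(nη) solves the heat equation; by superposition u(η,σ) = Σ c_n exp(-2n²σ) sin(nη).
Reading off the coefficients: c_2=3, c_4=3, so u(η,σ) = 3exp(-8σ)sin(2η) + 3exp(-32σ)sin(4η).
Substituting back η = x - τ, σ = τ: θ(x,τ) = u(x - τ, τ).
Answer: θ(x, τ) = 3exp(-8τ)sin(2x - 2τ) + 3exp(-32τ)sin(4x - 4τ)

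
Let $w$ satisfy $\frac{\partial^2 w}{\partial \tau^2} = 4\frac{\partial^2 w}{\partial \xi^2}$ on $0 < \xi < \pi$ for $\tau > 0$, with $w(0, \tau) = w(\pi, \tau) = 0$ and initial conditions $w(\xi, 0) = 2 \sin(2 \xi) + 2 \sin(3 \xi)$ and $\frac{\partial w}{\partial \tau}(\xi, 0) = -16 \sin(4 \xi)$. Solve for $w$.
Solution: Using separation of variables $w = X(\xi)T(\tau)$:
Eigenfunctions: $\sin(n\xi)$, $n = 1, 2, 3, \ldots$
General solution: $w(\xi, \tau) = \sum [A_n \cos(2n \tau) + B_n \sin(2n \tau)] \sin(n\xi)$
From $w(\xi,0) = 2 \sin(2 \xi) + 2 \sin(3 \xi)$: $A_2=2, A_3=2$. From $w_{\tau}(\xi,0) = -16 \sin(4 \xi)$, using $w_{\tau}(\xi,0) = \sum \omega_n B_n \sin(n\xi)$ with $\omega_n = 2n$: $B_4 = (-16)/8 = -2$.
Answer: $w(\xi, \tau) = -2 \sin(8 \tau) \sin(4 \xi) + 2 \sin(2 \xi) \cos(4 \tau) + 2 \sin(3 \xi) \cos(6 \tau)$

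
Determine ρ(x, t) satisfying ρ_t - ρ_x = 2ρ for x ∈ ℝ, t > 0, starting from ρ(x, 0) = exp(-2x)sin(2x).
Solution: Substitute ρ = exp(-2x)u.
Then ρ_x = exp(-2x)(u_x - 2u), ρ_t = exp(-2x)u_t; substituting and dividing by exp(-2x), the lower-order terms cancel: u_t - u_x = 0 (standard advection equation).
Data for u: u(x,0) = exp(2x)ρ(x,0) = sin(2x).
By characteristics (dx/dt = -1), u(x,t) = f(x + t) with f = u(·, 0).
So u(x,t) = sin(2t + 2x), and ρ(x,t) = exp(-2x)u(x,t).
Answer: ρ(x, t) = exp(-2x)sin(2t + 2x)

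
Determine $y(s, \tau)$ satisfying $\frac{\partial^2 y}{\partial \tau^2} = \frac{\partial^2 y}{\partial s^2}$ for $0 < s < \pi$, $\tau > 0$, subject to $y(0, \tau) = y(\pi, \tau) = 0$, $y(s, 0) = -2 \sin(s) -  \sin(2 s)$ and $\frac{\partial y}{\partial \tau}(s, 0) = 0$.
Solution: Separating variables: $y = \sum [A_n \cos(\omega_n \tau) + B_n \sin(\omega_n \tau)] \sin(ns)$, $\omega_n = n$. From ICs: $A_1=-2, A_2=-1$.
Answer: $y(s, \tau) = -2 \sin(s) \cos(\tau) -  \sin(2 s) \cos(2 \tau)$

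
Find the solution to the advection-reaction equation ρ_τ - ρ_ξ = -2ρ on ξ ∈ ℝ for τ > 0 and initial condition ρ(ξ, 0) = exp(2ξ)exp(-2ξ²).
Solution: Substitute ρ = exp(2ξ)u.
Then ρ_ξ = exp(2ξ)(u_ξ + 2u), ρ_τ = exp(2ξ)u_τ; substituting and dividing by exp(2ξ), the lower-order terms cancel: u_τ - u_ξ = 0 (standard advection equation).
Data for u: u(ξ,0) = exp(-2ξ)ρ(ξ,0) = exp(-2ξ²).
By characteristics (dξ/dτ = -1), u(ξ,τ) = f(ξ + τ) with f = u(·, 0).
So u(ξ,τ) = exp(-2(ξ + τ)²), and ρ(ξ,τ) = exp(2ξ)u(ξ,τ).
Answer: ρ(ξ, τ) = exp(2ξ)exp(-2(ξ + τ)²)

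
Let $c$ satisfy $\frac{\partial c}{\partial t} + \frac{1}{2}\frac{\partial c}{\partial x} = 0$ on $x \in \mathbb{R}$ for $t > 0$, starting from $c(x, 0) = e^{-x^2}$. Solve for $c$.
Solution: By method of characteristics (waves move right with speed 1/2):
Along characteristics $x - \frac{1}{2}t =$ const, $c$ is constant, so $c(x,t) = f(x - \frac{1}{2}t)$ with $f = c( \cdot , 0)$.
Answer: $c(x, t) = e^{-(-t/2 + x)^2}$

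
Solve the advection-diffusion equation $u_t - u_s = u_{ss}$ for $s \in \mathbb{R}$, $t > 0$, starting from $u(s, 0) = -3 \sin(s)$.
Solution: Change to a moving frame: let $\eta = s + t$, $\sigma = t$ and write $u(s,t) = w(\eta,\sigma)$.
By the chain rule $u_t = w_{\sigma} + w_{\eta}$, $u_s = w_{\eta}$, $u_{ss} = w_{\eta\eta}$.
Then $u_t - u_s = w_{\sigma}$: the advection term cancels and the PDE becomes the heat equation $w_{\sigma} = w_{\eta\eta}$ on $\eta \in \mathbb{R}$.
Initial data: $w(\eta,0) = u(\eta,0) = -3 \sin(\eta)$.
On $\eta \in \mathbb{R}$ each mode satisfies $(\sin(n\eta))'' = -n^2 \sin(n\eta)$, so $e^{-n^2\sigma} \sin(n\eta)$ solves the heat equation; by superposition $w(\eta,\sigma) = \sum c_n e^{-n^2\sigma} \sin(n\eta)$.
Reading off the coefficients: $c_1=-3$, so $w(\eta,\sigma) = -3 e^{-\sigma} \sin(\eta)$.
Substituting back $\eta = s + t$, $\sigma = t$: $u(s,t) = w(s + t, t)$.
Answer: $u(s, t) = -3 e^{-t} \sin(s + t)$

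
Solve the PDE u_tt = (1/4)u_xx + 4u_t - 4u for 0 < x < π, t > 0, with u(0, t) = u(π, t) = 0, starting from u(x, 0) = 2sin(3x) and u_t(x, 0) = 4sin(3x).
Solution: Substitute u = exp(2t)w, i.e. w = exp(-2t)u.
By the product rule, u_t = exp(2t)(w_t + 2w), u_tt = exp(2t)(w_tt + 4w_t + 4w), u_xx = exp(2t)w_xx.
Substituting into the PDE and dividing by exp(2t): w_tt + 4w_t + 4w = (1/4)w_xx + 4(w_t + 2w) - 4w.
The lower-order terms cancel, leaving the standard wave equation w_tt = (1/4)w_xx.
Initial data for w: w(x,0) = u(x,0) = 2sin(3x); w_t(x,0) = u_t(x,0) - 2u(x,0) = 0. The boundary conditions carry over: w(0,t) = w(π,t) = 0.
Solve for w:
  Using separation of variables w = X(x)T(t):
  Eigenfunctions: sin(nx), n = 1, 2, 3, ...
  General solution: w(x, t) = Σ [A_n cos(n t/2) + B_n sin(n t/2)] sin(nx)
  From w(x,0) = 2sin(3x): A_3=2. From w_t(x,0) = 0: all B_n = 0.
Hence w(x,t) = 2sin(3x)cos(3t/2).
Transform back: u(x,t) = exp(2t)w(x,t).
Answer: u(x, t) = 2exp(2t)sin(3x)cos(3t/2)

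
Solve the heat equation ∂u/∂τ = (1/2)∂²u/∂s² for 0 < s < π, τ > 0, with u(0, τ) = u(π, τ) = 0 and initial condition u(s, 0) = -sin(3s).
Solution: Separating variables: u = Σ c_n exp(-n²τ/2) sin(ns). From u(s,0) = -sin(3s): c_3=-1.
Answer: u(s, τ) = -exp(-9τ/2)sin(3s)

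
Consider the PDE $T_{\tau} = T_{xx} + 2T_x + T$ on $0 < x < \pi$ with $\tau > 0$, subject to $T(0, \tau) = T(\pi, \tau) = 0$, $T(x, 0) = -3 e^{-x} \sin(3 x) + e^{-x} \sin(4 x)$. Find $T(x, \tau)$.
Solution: Substitute $T = e^{-x}u$.
Then $T_x = e^{-x}(u_x - u)$, $T_{xx} = e^{-x}(u_{xx} - 2u_x + u)$, $T_{\tau} = e^{-x}u_{\tau}$; substituting and dividing by $e^{-x}$, the lower-order terms cancel: $u_{\tau} = u_{xx}$ (standard heat equation).
Data for $u$: $u(x,0) = e^{x}T(x,0) = -3 \sin(3 x) + \sin(4 x)$. The boundary conditions carry over: $u(0,\tau) = u(\pi,\tau) = 0$.
Separating variables: $u = \sum c_n e^{-n^2\tau} \sin(nx)$. From $u(x,0) = -3 \sin(3 x) + \sin(4 x)$: $c_3=-3, c_4=1$.
So $u(x,\tau) = -3 e^{-9 \tau} \sin(3 x) + e^{-16 \tau} \sin(4 x)$, and $T(x,\tau) = e^{-x}u(x,\tau)$.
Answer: $T(x, \tau) = -3 e^{-9 \tau} e^{-x} \sin(3 x) + e^{-16 \tau} e^{-x} \sin(4 x)$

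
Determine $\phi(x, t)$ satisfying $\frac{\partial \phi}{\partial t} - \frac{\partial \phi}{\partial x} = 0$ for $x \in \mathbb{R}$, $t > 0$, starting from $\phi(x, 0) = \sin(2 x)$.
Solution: By method of characteristics (waves move left with speed 1):
Along characteristics $x + t =$ const, $\phi$ is constant, so $\phi(x,t) = f(x + t)$ with $f = \phi( \cdot , 0)$.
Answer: $\phi(x, t) = \sin(2 t + 2 x)$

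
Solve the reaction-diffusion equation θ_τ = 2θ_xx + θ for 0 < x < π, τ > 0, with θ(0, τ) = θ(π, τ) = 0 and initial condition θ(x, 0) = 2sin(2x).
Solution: Substitute θ = exp(τ)u.
Then θ_τ = exp(τ)(u_τ + u), θ_xx = exp(τ)u_xx; substituting and dividing by exp(τ), the lower-order terms cancel: u_τ = 2u_xx (standard heat equation).
Data for u: u(x,0) = θ(x,0) = 2sin(2x). The boundary conditions carry over: u(0,τ) = u(π,τ) = 0.
Separating variables: u = Σ c_n exp(-2n²τ) sin(nx). From u(x,0) = 2sin(2x): c_2=2.
So u(x,τ) = 2exp(-8τ)sin(2x), and θ(x,τ) = exp(τ)u(x,τ).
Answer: θ(x, τ) = 2exp(-7τ)sin(2x)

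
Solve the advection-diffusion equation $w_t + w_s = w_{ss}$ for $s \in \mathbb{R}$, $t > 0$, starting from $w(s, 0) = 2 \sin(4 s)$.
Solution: Moving frame: $\eta = s - t$, $\sigma = t$, $w = u(\eta,\sigma)$, so $w_t = u_{\sigma} - u_{\eta}$ and $w_{ss} = u_{\eta\eta}$.
Hence $w_t + w_s = u_{\sigma}$ and the PDE becomes the heat equation $u_{\sigma} = u_{\eta\eta}$ on $\eta \in \mathbb{R}$.
Initial data: $u(\eta,0) = w(\eta,0) = 2 \sin(4 \eta)$. Each mode $\sin(n\eta)$ decays as $e^{-n^2\sigma}$ on $\mathbb{R}$, so $u(\eta,\sigma) = \sum c_n e^{-n^2\sigma} \sin(n\eta)$ with $c_4=2$: $u(\eta,\sigma) = 2 e^{-16 \sigma} \sin(4 \eta)$.
Substituting back: $w(s,t) = u(s - t, t)$.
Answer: $w(s, t) = 2 e^{-16 t} \sin(4 s - 4 t)$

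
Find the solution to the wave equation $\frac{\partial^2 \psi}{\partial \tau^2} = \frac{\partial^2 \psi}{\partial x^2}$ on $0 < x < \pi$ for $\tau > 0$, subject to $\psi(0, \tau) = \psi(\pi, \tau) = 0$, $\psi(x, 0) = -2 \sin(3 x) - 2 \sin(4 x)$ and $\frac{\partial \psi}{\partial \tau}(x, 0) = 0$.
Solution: Separating variables: $\psi = \sum [A_n \cos(\omega_n \tau) + B_n \sin(\omega_n \tau)] \sin(nx)$, $\omega_n = n$. From ICs: $A_3=-2, A_4=-2$.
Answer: $\psi(x, \tau) = -2 \sin(3 x) \cos(3 \tau) - 2 \sin(4 x) \cos(4 \tau)$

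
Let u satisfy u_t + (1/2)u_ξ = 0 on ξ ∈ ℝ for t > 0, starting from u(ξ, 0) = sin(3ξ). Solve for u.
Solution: By method of characteristics (waves move right with speed 1/2):
Along characteristics ξ - (1/2)t = const, u is constant, so u(ξ,t) = f(ξ - (1/2)t) with f = u(·, 0).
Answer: u(ξ, t) = -sin(3t/2 - 3ξ)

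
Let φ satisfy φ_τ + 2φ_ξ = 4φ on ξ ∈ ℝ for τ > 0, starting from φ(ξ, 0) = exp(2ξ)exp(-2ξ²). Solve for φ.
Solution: Substitute φ = exp(2ξ)u.
Then φ_ξ = exp(2ξ)(u_ξ + 2u), φ_τ = exp(2ξ)u_τ; substituting and dividing by exp(2ξ), the lower-order terms cancel: u_τ + 2u_ξ = 0 (standard advection equation).
Data for u: u(ξ,0) = exp(-2ξ)φ(ξ,0) = exp(-2ξ²).
By characteristics (dξ/dτ = 2), u(ξ,τ) = f(ξ - 2τ) with f = u(·, 0).
So u(ξ,τ) = exp(-2(ξ - 2τ)²), and φ(ξ,τ) = exp(2ξ)u(ξ,τ).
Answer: φ(ξ, τ) = exp(2ξ)exp(-2(ξ - 2τ)²)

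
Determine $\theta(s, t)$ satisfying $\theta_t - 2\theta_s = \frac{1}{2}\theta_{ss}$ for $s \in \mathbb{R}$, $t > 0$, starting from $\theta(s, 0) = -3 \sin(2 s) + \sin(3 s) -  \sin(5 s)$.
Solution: Moving frame: $\eta = s + 2t$, $\sigma = t$, $\theta = u(\eta,\sigma)$, so $\theta_t = u_{\sigma} + 2u_{\eta}$ and $\theta_{ss} = u_{\eta\eta}$.
Hence $\theta_t - 2\theta_s = u_{\sigma}$ and the PDE becomes the heat equation $u_{\sigma} = \frac{1}{2}u_{\eta\eta}$ on $\eta \in \mathbb{R}$.
Initial data: $u(\eta,0) = \theta(\eta,0) = -3 \sin(2 \eta) + \sin(3 \eta) - \sin(5 \eta)$. Each mode $\sin(n\eta)$ decays as $e^{-n^2\sigma/2}$ on $\mathbb{R}$, so $u(\eta,\sigma) = \sum c_n e^{-n^2\sigma/2} \sin(n\eta)$ with $c_2=-3, c_3=1, c_5=-1$: $u(\eta,\sigma) = -3 e^{-2 \sigma} \sin(2 \eta) + e^{-9 \sigma/2} \sin(3 \eta) - e^{-25 \sigma/2} \sin(5 \eta)$.
Substituting back: $\theta(s,t) = u(s + 2t, t)$.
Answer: $\theta(s, t) = -3 e^{-2 t} \sin(2 s + 4 t) + e^{-9 t/2} \sin(3 s + 6 t) -  e^{-25 t/2} \sin(5 s + 10 t)$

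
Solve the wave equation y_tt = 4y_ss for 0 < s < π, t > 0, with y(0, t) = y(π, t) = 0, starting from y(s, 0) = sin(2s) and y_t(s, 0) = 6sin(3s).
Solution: Separating variables: y = Σ [A_n cos(ω_n t) + B_n sin(ω_n t)] sin(ns), ω_n = 2n. From ICs (B_n = velocity coefficient / ω_n): A_2=1, B_3=1.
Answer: y(s, t) = sin(2s)cos(4t) + sin(3s)sin(6t)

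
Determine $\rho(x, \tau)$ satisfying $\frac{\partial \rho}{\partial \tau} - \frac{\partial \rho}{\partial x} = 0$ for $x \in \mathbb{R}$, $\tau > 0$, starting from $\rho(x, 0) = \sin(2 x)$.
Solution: By method of characteristics (waves move left with speed 1):
Along characteristics $x + \tau =$ const, $\rho$ is constant, so $\rho(x,\tau) = f(x + \tau)$ with $f = \rho( \cdot , 0)$.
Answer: $\rho(x, \tau) = \sin(2 \tau + 2 x)$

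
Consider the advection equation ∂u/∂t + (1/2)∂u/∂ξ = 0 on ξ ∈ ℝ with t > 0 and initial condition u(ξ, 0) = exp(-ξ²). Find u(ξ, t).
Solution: By method of characteristics (waves move right with speed 1/2):
Along characteristics ξ - (1/2)t = const, u is constant, so u(ξ,t) = f(ξ - (1/2)t) with f = u(·, 0).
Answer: u(ξ, t) = exp(-(-t/2 + ξ)²)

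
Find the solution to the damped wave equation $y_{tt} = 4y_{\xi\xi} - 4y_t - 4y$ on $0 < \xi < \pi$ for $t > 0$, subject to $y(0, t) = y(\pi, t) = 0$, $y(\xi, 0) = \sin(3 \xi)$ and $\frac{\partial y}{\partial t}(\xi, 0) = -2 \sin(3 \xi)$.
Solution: Substitute $y = e^{-2t}u$, i.e. $u = e^{2t}y$.
By the product rule, $y_t = e^{-2t}(u_t - 2u)$, $y_{tt} = e^{-2t}(u_{tt} - 4u_t + 4u)$, $y_{\xi\xi} = e^{-2t}u_{\xi\xi}$.
Substituting into the PDE and dividing by $e^{-2t}$: $u_{tt} - 4u_t + 4u = 4u_{\xi\xi} - 4(u_t - 2u) - 4u$.
The lower-order terms cancel, leaving the standard wave equation $u_{tt} = 4u_{\xi\xi}$.
Initial data for $u$: $u(\xi,0) = y(\xi,0) = \sin(3 \xi)$; $u_t(\xi,0) = y_t(\xi,0) + 2y(\xi,0) = 0$. The boundary conditions carry over: $u(0,t) = u(\pi,t) = 0$.
Solve for $u$:
  Using separation of variables $u = X(\xi)T(t)$:
  Eigenfunctions: $\sin(n\xi)$, $n = 1, 2, 3, \ldots$
  General solution: $u(\xi, t) = \sum [A_n \cos(2n t) + B_n \sin(2n t)] \sin(n\xi)$
  From $u(\xi,0) = \sin(3 \xi)$: $A_3=1$. From $u_t(\xi,0) = 0$: all $B_n = 0$.
Hence $u(\xi,t) = \sin(3 \xi) \cos(6 t)$.
Transform back: $y(\xi,t) = e^{-2t}u(\xi,t)$.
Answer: $y(\xi, t) = e^{-2 t} \sin(3 \xi) \cos(6 t)$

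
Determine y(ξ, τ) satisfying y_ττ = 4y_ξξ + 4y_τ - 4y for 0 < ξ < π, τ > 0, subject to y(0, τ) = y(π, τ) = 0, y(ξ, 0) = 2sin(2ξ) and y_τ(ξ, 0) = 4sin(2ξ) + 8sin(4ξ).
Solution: Substitute y = exp(2τ)u.
Then y_τ = exp(2τ)(u_τ + 2u), y_ττ = exp(2τ)(u_ττ + 4u_τ + 4u), y_ξξ = exp(2τ)u_ξξ; substituting and dividing by exp(2τ), the lower-order terms cancel: u_ττ = 4u_ξξ (standard wave equation).
Data for u: u(ξ,0) = y(ξ,0) = 2sin(2ξ); u_τ(ξ,0) = y_τ(ξ,0) - 2y(ξ,0) = 8sin(4ξ). The boundary conditions carry over: u(0,τ) = u(π,τ) = 0.
Separating variables: u = Σ [A_n cos(ω_n τ) + B_n sin(ω_n τ)] sin(nξ), ω_n = 2n. From ICs (B_n = velocity coefficient / ω_n): A_2=2, B_4=1.
So u(ξ,τ) = 2sin(2ξ)cos(4τ) + sin(4ξ)sin(8τ), and y(ξ,τ) = exp(2τ)u(ξ,τ).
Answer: y(ξ, τ) = 2exp(2τ)sin(2ξ)cos(4τ) + exp(2τ)sin(4ξ)sin(8τ)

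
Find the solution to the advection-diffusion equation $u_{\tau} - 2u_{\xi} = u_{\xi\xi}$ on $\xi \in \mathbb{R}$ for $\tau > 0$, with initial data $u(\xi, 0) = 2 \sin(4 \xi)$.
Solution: Moving frame: $\eta = \xi + 2\tau$, $\sigma = \tau$, $u = w(\eta,\sigma)$, so $u_{\tau} = w_{\sigma} + 2w_{\eta}$ and $u_{\xi\xi} = w_{\eta\eta}$.
Hence $u_{\tau} - 2u_{\xi} = w_{\sigma}$ and the PDE becomes the heat equation $w_{\sigma} = w_{\eta\eta}$ on $\eta \in \mathbb{R}$.
Initial data: $w(\eta,0) = u(\eta,0) = 2 \sin(4 \eta)$. Each mode $\sin(n\eta)$ decays as $e^{-n^2\sigma}$ on $\mathbb{R}$, so $w(\eta,\sigma) = \sum c_n e^{-n^2\sigma} \sin(n\eta)$ with $c_4=2$: $w(\eta,\sigma) = 2 e^{-16 \sigma} \sin(4 \eta)$.
Substituting back: $u(\xi,\tau) = w(\xi + 2\tau, \tau)$.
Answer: $u(\xi, \tau) = 2 e^{-16 \tau} \sin(8 \tau + 4 \xi)$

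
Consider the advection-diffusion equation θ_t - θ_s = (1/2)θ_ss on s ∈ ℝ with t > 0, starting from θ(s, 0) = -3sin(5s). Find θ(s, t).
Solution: Moving frame: η = s + t, σ = t, θ = u(η,σ), so θ_t = u_σ + u_η and θ_ss = u_ηη.
Hence θ_t - θ_s = u_σ and the PDE becomes the heat equation u_σ = (1/2)u_ηη on η ∈ ℝ.
Initial data: u(η,0) = θ(η,0) = -3sin(5η). Each mode sin(nη) decays as exp(-n²σ/2) on ℝ, so u(η,σ) = Σ c_n exp(-n²σ/2) sin(nη) with c_5=-3: u(η,σ) = -3exp(-25σ/2)sin(5η).
Substituting back: θ(s,t) = u(s + t, t).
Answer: θ(s, t) = -3exp(-25t/2)sin(5s + 5t)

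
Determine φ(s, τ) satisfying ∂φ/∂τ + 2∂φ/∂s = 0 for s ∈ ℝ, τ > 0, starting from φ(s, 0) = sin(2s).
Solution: By method of characteristics (waves move right with speed 2):
Along characteristics s - 2τ = const, φ is constant, so φ(s,τ) = f(s - 2τ) with f = φ(·, 0).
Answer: φ(s, τ) = sin(2s - 4τ)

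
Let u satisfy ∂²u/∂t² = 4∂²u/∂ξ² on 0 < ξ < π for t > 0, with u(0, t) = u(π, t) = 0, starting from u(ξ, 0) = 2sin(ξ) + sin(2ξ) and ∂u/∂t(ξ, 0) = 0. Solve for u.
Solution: Using separation of variables u = X(ξ)T(t):
Eigenfunctions: sin(nξ), n = 1, 2, 3, ...
General solution: u(ξ, t) = Σ [A_n cos(2n t) + B_n sin(2n t)] sin(nξ)
From u(ξ,0) = 2sin(ξ) + sin(2ξ): A_1=2, A_2=1. From u_t(ξ,0) = 0: all B_n = 0.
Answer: u(ξ, t) = 2sin(ξ)cos(2t) + sin(2ξ)cos(4t)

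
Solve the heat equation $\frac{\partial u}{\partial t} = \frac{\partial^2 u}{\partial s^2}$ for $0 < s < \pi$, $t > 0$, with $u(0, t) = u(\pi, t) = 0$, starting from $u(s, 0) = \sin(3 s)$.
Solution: Separating variables: $u = \sum c_n e^{-n^2t} \sin(ns)$. From $u(s,0) = \sin(3 s)$: $c_3=1$.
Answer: $u(s, t) = e^{-9 t} \sin(3 s)$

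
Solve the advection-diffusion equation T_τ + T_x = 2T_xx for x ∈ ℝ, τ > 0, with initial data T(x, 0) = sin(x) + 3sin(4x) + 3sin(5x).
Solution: Moving frame: η = x - τ, σ = τ, T = u(η,σ), so T_τ = u_σ - u_η and T_xx = u_ηη.
Hence T_τ + T_x = u_σ and the PDE becomes the heat equation u_σ = 2u_ηη on η ∈ ℝ.
Initial data: u(η,0) = T(η,0) = sin(η) + 3sin(4η) + 3sin(5η). Each mode sin(nη) decays as exp(-2n²σ) on ℝ, so u(η,σ) = Σ c_n exp(-2n²σ) sin(nη) with c_1=1, c_4=3, c_5=3: u(η,σ) = exp(-2σ)sin(η) + 3exp(-32σ)sin(4η) + 3exp(-50σ)sin(5η).
Substituting back: T(x,τ) = u(x - τ, τ).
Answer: T(x, τ) = exp(-2τ)sin(x - τ) + 3exp(-32τ)sin(4x - 4τ) + 3exp(-50τ)sin(5x - 5τ)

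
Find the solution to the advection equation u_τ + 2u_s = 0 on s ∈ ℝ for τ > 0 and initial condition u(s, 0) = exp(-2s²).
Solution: By characteristics (ds/dτ = 2), u(s,τ) = f(s - 2τ) with f = u(·, 0).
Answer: u(s, τ) = exp(-2(s - 2τ)²)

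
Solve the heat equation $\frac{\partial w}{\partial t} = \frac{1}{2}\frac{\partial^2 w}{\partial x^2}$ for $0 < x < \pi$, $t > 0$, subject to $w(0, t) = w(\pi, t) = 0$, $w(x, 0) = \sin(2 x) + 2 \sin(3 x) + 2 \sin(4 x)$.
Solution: Using separation of variables $w = X(x)T(t)$:
Eigenfunctions: $\sin(nx)$, $n = 1, 2, 3, \ldots$
General solution: $w(x, t) = \sum c_n \sin(nx) e^{-n^2 t/2}$
Matching $w(x,0) = \sin(2 x) + 2 \sin(3 x) + 2 \sin(4 x)$ term by term: $c_2=1, c_3=2, c_4=2$.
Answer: $w(x, t) = e^{-2 t} \sin(2 x) + 2 e^{-8 t} \sin(4 x) + 2 e^{-9 t/2} \sin(3 x)$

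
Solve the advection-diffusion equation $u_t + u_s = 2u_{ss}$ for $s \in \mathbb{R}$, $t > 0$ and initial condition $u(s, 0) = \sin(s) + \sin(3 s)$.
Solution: Moving frame: $\eta = s - t$, $\sigma = t$, $u = w(\eta,\sigma)$, so $u_t = w_{\sigma} - w_{\eta}$ and $u_{ss} = w_{\eta\eta}$.
Hence $u_t + u_s = w_{\sigma}$ and the PDE becomes the heat equation $w_{\sigma} = 2w_{\eta\eta}$ on $\eta \in \mathbb{R}$.
Initial data: $w(\eta,0) = u(\eta,0) = \sin(\eta) + \sin(3 \eta)$. Each mode $\sin(n\eta)$ decays as $e^{-2n^2\sigma}$ on $\mathbb{R}$, so $w(\eta,\sigma) = \sum c_n e^{-2n^2\sigma} \sin(n\eta)$ with $c_1=1, c_3=1$: $w(\eta,\sigma) = e^{-2 \sigma} \sin(\eta) + e^{-18 \sigma} \sin(3 \eta)$.
Substituting back: $u(s,t) = w(s - t, t)$.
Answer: $u(s, t) = e^{-2 t} \sin(s - t) + e^{-18 t} \sin(3 s - 3 t)$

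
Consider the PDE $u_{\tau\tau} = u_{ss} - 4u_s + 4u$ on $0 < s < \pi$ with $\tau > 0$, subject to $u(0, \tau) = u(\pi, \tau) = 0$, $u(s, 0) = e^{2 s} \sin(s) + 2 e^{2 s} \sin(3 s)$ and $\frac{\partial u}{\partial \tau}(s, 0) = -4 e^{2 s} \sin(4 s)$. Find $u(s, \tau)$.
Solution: Substitute $u = e^{2s}w$, i.e. $w = e^{-2s}u$.
By the product rule, $u_s = e^{2s}(w_s + 2w)$, $u_{ss} = e^{2s}(w_{ss} + 4w_s + 4w)$, $u_{\tau\tau} = e^{2s}w_{\tau\tau}$.
Substituting into the PDE and dividing by $e^{2s}$: $w_{\tau\tau} = (w_{ss} + 4w_s + 4w) - 4(w_s + 2w) + 4w$.
The lower-order terms cancel, leaving the standard wave equation $w_{\tau\tau} = w_{ss}$.
Initial data for $w$: $w(s,0) = e^{-2s}u(s,0) = \sin(s) + 2 \sin(3 s)$; $w_{\tau}(s,0) = e^{-2s}u_{\tau}(s,0) = -4 \sin(4 s)$. The boundary conditions carry over: $w(0,\tau) = w(\pi,\tau) = 0$.
Solve for $w$:
  Using separation of variables $w = X(s)T(\tau)$:
  Eigenfunctions: $\sin(ns)$, $n = 1, 2, 3, \ldots$
  General solution: $w(s, \tau) = \sum [A_n \cos(n \tau) + B_n \sin(n \tau)] \sin(ns)$
  From $w(s,0) = \sin(s) + 2 \sin(3 s)$: $A_1=1, A_3=2$. From $w_{\tau}(s,0) = -4 \sin(4 s)$, using $w_{\tau}(s,0) = \sum \omega_n B_n \sin(ns)$ with $\omega_n = n$: $B_4 = (-4)/4 = -1$.
Hence $w(s,\tau) = \sin(s) \cos(\tau) + 2 \sin(3 s) \cos(3 \tau) - \sin(4 s) \sin(4 \tau)$.
Transform back: $u(s,\tau) = e^{2s}w(s,\tau)$.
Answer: $u(s, \tau) = - e^{2 s} \sin(4 \tau) \sin(4 s) + e^{2 s} \sin(s) \cos(\tau) + 2 e^{2 s} \sin(3 s) \cos(3 \tau)$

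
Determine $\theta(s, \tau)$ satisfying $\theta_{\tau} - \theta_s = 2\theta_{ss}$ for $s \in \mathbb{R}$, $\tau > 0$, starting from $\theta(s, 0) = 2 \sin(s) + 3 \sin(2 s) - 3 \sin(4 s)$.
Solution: Change to a moving frame: let $\eta = s + \tau$, $\sigma = \tau$ and write $\theta(s,\tau) = u(\eta,\sigma)$.
By the chain rule $\theta_{\tau} = u_{\sigma} + u_{\eta}$, $\theta_s = u_{\eta}$, $\theta_{ss} = u_{\eta\eta}$.
Then $\theta_{\tau} - \theta_s = u_{\sigma}$: the advection term cancels and the PDE becomes the heat equation $u_{\sigma} = 2u_{\eta\eta}$ on $\eta \in \mathbb{R}$.
Initial data: $u(\eta,0) = \theta(\eta,0) = 2 \sin(\eta) + 3 \sin(2 \eta) - 3 \sin(4 \eta)$.
On $\eta \in \mathbb{R}$ each mode satisfies $(\sin(n\eta))'' = -n^2 \sin(n\eta)$, so $e^{-2n^2\sigma} \sin(n\eta)$ solves the heat equation; by superposition $u(\eta,\sigma) = \sum c_n e^{-2n^2\sigma} \sin(n\eta)$.
Reading off the coefficients: $c_1=2, c_2=3, c_4=-3$, so $u(\eta,\sigma) = 2 e^{-2 \sigma} \sin(\eta) + 3 e^{-8 \sigma} \sin(2 \eta) - 3 e^{-32 \sigma} \sin(4 \eta)$.
Substituting back $\eta = s + \tau$, $\sigma = \tau$: $\theta(s,\tau) = u(s + \tau, \tau)$.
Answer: $\theta(s, \tau) = 2 e^{-2 \tau} \sin(\tau + s) + 3 e^{-8 \tau} \sin(2 \tau + 2 s) - 3 e^{-32 \tau} \sin(4 \tau + 4 s)$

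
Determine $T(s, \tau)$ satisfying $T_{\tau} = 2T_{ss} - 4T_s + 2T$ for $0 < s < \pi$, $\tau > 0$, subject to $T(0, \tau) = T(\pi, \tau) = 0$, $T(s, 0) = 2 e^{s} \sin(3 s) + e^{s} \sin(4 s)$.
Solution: Substitute $T = e^{s}u$.
Then $T_s = e^{s}(u_s + u)$, $T_{ss} = e^{s}(u_{ss} + 2u_s + u)$, $T_{\tau} = e^{s}u_{\tau}$; substituting and dividing by $e^{s}$, the lower-order terms cancel: $u_{\tau} = 2u_{ss}$ (standard heat equation).
Data for $u$: $u(s,0) = e^{-s}T(s,0) = 2 \sin(3 s) + \sin(4 s)$. The boundary conditions carry over: $u(0,\tau) = u(\pi,\tau) = 0$.
Separating variables: $u = \sum c_n e^{-2n^2\tau} \sin(ns)$. From $u(s,0) = 2 \sin(3 s) + \sin(4 s)$: $c_3=2, c_4=1$.
So $u(s,\tau) = 2 e^{-18 \tau} \sin(3 s) + e^{-32 \tau} \sin(4 s)$, and $T(s,\tau) = e^{s}u(s,\tau)$.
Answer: $T(s, \tau) = 2 e^{-18 \tau} e^{s} \sin(3 s) + e^{-32 \tau} e^{s} \sin(4 s)$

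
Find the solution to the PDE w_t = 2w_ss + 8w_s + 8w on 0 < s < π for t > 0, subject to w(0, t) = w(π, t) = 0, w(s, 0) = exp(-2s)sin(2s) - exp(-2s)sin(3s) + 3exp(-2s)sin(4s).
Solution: Substitute w = exp(-2s)u, i.e. u = exp(2s)w.
By the product rule, w_s = exp(-2s)(u_s - 2u), w_ss = exp(-2s)(u_ss - 4u_s + 4u), w_t = exp(-2s)u_t.
Substituting into the PDE and dividing by exp(-2s): u_t = 2(u_ss - 4u_s + 4u) + 8(u_s - 2u) + 8u.
The lower-order terms cancel, leaving the standard heat equation u_t = 2u_ss.
Initial data for u: u(s,0) = exp(2s)w(s,0) = sin(2s) - sin(3s) + 3sin(4s). The boundary conditions carry over: u(0,t) = u(π,t) = 0.
Solve for u:
  Using separation of variables u = X(s)T(t):
  Eigenfunctions: sin(ns), n = 1, 2, 3, ...
  General solution: u(s, t) = Σ c_n sin(ns) exp(-2n² t)
  Matching u(s,0) = sin(2s) - sin(3s) + 3sin(4s) term by term: c_2=1, c_3=-1, c_4=3.
Hence u(s,t) = exp(-8t)sin(2s) - exp(-18t)sin(3s) + 3exp(-32t)sin(4s).
Transform back: w(s,t) = exp(-2s)u(s,t).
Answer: w(s, t) = exp(-2s)exp(-8t)sin(2s) - exp(-2s)exp(-18t)sin(3s) + 3exp(-2s)exp(-32t)sin(4s)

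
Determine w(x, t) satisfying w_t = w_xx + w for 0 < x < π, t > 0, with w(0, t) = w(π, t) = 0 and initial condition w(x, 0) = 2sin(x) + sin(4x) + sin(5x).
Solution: Substitute w = exp(t)u.
Then w_t = exp(t)(u_t + u), w_xx = exp(t)u_xx; substituting and dividing by exp(t), the lower-order terms cancel: u_t = u_xx (standard heat equation).
Data for u: u(x,0) = w(x,0) = 2sin(x) + sin(4x) + sin(5x). The boundary conditions carry over: u(0,t) = u(π,t) = 0.
Separating variables: u = Σ c_n exp(-n²t) sin(nx). From u(x,0) = 2sin(x) + sin(4x) + sin(5x): c_1=2, c_4=1, c_5=1.
So u(x,t) = 2exp(-t)sin(x) + exp(-16t)sin(4x) + exp(-25t)sin(5x), and w(x,t) = exp(t)u(x,t).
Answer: w(x, t) = 2sin(x) + exp(-15t)sin(4x) + exp(-24t)sin(5x)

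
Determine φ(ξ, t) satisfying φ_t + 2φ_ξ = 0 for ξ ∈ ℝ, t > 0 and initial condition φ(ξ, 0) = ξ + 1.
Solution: By characteristics (dξ/dt = 2), φ(ξ,t) = f(ξ - 2t) with f = φ(·, 0).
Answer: φ(ξ, t) = -2t + ξ + 1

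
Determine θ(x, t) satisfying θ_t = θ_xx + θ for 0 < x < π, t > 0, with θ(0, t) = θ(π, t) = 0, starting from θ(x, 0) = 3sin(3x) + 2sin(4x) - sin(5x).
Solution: Substitute θ = exp(t)u, i.e. u = exp(-t)θ.
By the product rule, θ_t = exp(t)(u_t + u), θ_xx = exp(t)u_xx.
Substituting into the PDE and dividing by exp(t): u_t + u = u_xx + u.
The lower-order terms cancel, leaving the standard heat equation u_t = u_xx.
Initial data for u: u(x,0) = θ(x,0) = 3sin(3x) + 2sin(4x) - sin(5x). The boundary conditions carry over: u(0,t) = u(π,t) = 0.
Solve for u:
  Using separation of variables u = X(x)G(t):
  Eigenfunctions: sin(nx), n = 1, 2, 3, ...
  General solution: u(x, t) = Σ c_n sin(nx) exp(-n² t)
  Matching u(x,0) = 3sin(3x) + 2sin(4x) - sin(5x) term by term: c_3=3, c_4=2, c_5=-1.
Hence u(x,t) = 3exp(-9t)sin(3x) + 2exp(-16t)sin(4x) - exp(-25t)sin(5x).
Transform back: θ(x,t) = exp(t)u(x,t).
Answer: θ(x, t) = 3exp(-8t)sin(3x) + 2exp(-15t)sin(4x) - exp(-24t)sin(5x)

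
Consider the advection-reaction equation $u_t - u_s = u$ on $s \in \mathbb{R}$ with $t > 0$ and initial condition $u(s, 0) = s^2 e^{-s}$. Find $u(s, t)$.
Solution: Substitute $u = e^{-s}w$, i.e. $w = e^{s}u$.
By the product rule, $u_s = e^{-s}(w_s - w)$, $u_t = e^{-s}w_t$.
Substituting into the PDE and dividing by $e^{-s}$: $w_t - (w_s - w) = w$.
The lower-order terms cancel, leaving the standard advection equation $w_t - w_s = 0$.
Initial data for $w$: $w(s,0) = e^{s}u(s,0) = s^2$.
Solve for $w$:
  By method of characteristics (waves move left with speed 1):
  Along characteristics $s + t =$ const, $w$ is constant, so $w(s,t) = f(s + t)$ with $f = w( \cdot , 0)$.
Hence $w(s,t) = s^2 + 2 s t + t^2$.
Transform back: $u(s,t) = e^{-s}w(s,t)$.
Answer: $u(s, t) = s^2 e^{-s} + 2 s t e^{-s} + t^2 e^{-s}$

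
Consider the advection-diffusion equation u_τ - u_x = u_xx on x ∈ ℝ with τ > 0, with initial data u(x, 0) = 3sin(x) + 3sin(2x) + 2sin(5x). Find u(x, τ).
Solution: Change to a moving frame: let η = x + τ, σ = τ and write u(x,τ) = w(η,σ).
By the chain rule u_τ = w_σ + w_η, u_x = w_η, u_xx = w_ηη.
Then u_τ - u_x = w_σ: the advection term cancels and the PDE becomes the heat equation w_σ = w_ηη on η ∈ ℝ.
Initial data: w(η,0) = u(η,0) = 3sin(η) + 3sin(2η) + 2sin(5η).
On η ∈ ℝ each mode satisfies (sin(nη))″ = -n² sin(nη), so exp(-n²σ) sin(nη) solves the heat equation; by superposition w(η,σ) = Σ c_n exp(-n²σ) sin(nη).
Reading off the coefficients: c_1=3, c_2=3, c_5=2, so w(η,σ) = 3exp(-σ)sin(η) + 3exp(-4σ)sin(2η) + 2exp(-25σ)sin(5η).
Substituting back η = x + τ, σ = τ: u(x,τ) = w(x + τ, τ).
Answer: u(x, τ) = 3exp(-τ)sin(x + τ) + 3exp(-4τ)sin(2x + 2τ) + 2exp(-25τ)sin(5x + 5τ)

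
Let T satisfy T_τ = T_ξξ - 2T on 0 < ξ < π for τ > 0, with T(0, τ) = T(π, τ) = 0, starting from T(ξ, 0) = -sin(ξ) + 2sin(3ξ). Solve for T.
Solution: Substitute T = exp(-2τ)u, i.e. u = exp(2τ)T.
By the product rule, T_τ = exp(-2τ)(u_τ - 2u), T_ξξ = exp(-2τ)u_ξξ.
Substituting into the PDE and dividing by exp(-2τ): u_τ - 2u = u_ξξ - 2u.
The lower-order terms cancel, leaving the standard heat equation u_τ = u_ξξ.
Initial data for u: u(ξ,0) = T(ξ,0) = -sin(ξ) + 2sin(3ξ). The boundary conditions carry over: u(0,τ) = u(π,τ) = 0.
Solve for u:
  Using separation of variables u = X(ξ)G(τ):
  Eigenfunctions: sin(nξ), n = 1, 2, 3, ...
  General solution: u(ξ, τ) = Σ c_n sin(nξ) exp(-n² τ)
  Matching u(ξ,0) = -sin(ξ) + 2sin(3ξ) term by term: c_1=-1, c_3=2.
Hence u(ξ,τ) = -exp(-τ)sin(ξ) + 2exp(-9τ)sin(3ξ).
Transform back: T(ξ,τ) = exp(-2τ)u(ξ,τ).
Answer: T(ξ, τ) = -exp(-3τ)sin(ξ) + 2exp(-11τ)sin(3ξ)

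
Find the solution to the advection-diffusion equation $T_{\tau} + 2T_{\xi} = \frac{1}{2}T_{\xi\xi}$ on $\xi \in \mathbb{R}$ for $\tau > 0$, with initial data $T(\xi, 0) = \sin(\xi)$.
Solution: Change to a moving frame: let $\eta = \xi - 2\tau$, $\sigma = \tau$ and write $T(\xi,\tau) = u(\eta,\sigma)$.
By the chain rule $T_{\tau} = u_{\sigma} - 2u_{\eta}$, $T_{\xi} = u_{\eta}$, $T_{\xi\xi} = u_{\eta\eta}$.
Then $T_{\tau} + 2T_{\xi} = u_{\sigma}$: the advection term cancels and the PDE becomes the heat equation $u_{\sigma} = \frac{1}{2}u_{\eta\eta}$ on $\eta \in \mathbb{R}$.
Initial data: $u(\eta,0) = T(\eta,0) = \sin(\eta)$.
On $\eta \in \mathbb{R}$ each mode satisfies $(\sin(n\eta))'' = -n^2 \sin(n\eta)$, so $e^{-n^2\sigma/2} \sin(n\eta)$ solves the heat equation; by superposition $u(\eta,\sigma) = \sum c_n e^{-n^2\sigma/2} \sin(n\eta)$.
Reading off the coefficients: $c_1=1$, so $u(\eta,\sigma) = e^{-\sigma/2} \sin(\eta)$.
Substituting back $\eta = \xi - 2\tau$, $\sigma = \tau$: $T(\xi,\tau) = u(\xi - 2\tau, \tau)$.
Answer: $T(\xi, \tau) = - e^{-\tau/2} \sin(2 \tau - \xi)$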